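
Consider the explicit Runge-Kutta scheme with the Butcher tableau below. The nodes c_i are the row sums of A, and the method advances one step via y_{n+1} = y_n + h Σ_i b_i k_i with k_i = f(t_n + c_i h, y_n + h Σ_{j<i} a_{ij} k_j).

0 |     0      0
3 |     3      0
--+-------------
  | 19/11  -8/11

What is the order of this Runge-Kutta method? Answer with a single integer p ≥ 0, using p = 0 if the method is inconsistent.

b = (19/11, -8/11)
c = (0, 3)
Σ b_i: 19/11·1 + (-8/11)·1 = 1 ✓
b·c: (-8/11)·3 = -24/11 ≠ 1/2 ⇒ order 1.

1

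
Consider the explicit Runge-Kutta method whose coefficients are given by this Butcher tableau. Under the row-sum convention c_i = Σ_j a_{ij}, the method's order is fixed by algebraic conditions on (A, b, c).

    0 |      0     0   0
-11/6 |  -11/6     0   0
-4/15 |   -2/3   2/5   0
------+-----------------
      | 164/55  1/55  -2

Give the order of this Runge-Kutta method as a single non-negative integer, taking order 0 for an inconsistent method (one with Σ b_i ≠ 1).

b = (164/55, 1/55, -2)
c = (0, -11/6, -4/15)
Ac = (0, 0, -11/15)
Σ b_i: 164/55·1 + 1/55·1 + (-2)·1 = 1 ✓
b·c: 1/55·(-11/6) + (-2)·(-4/15) = 1/2 ✓
b·c²: 1/55·121/36 + (-2)·16/225 = -73/900 ≠ 1/3 ⇒ order 2.
b·Ac: (-2)·(-11/15) = 22/15 ≠ 1/6

2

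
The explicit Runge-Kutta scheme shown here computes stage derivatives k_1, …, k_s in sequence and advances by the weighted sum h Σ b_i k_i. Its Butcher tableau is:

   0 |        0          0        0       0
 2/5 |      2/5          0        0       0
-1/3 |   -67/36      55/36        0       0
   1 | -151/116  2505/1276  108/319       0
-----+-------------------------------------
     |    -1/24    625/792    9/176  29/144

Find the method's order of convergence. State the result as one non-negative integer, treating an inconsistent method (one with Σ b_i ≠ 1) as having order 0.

b = (-1/24, 625/792, 9/176, 29/144)
c = (0, 2/5, -1/3, 1)
Ac = (0, 0, 11/18, 39/58)
Σ b_i: (-1/24)·1 + 625/792·1 + 9/176·1 + 29/144·1 = 1 ✓
b·c: 625/792·2/5 + 9/176·(-1/3) + 29/144·1 = 1/2 ✓
b·c²: 625/792·4/25 + 9/176·1/9 + 29/144·1 = 1/3 ✓
b·Ac: 9/176·11/18 + 29/144·39/58 = 1/6 ✓
b·c³: 625/792·8/125 + 9/176·(-1/27) + 29/144·1 = 1/4 ✓
b·(c∘Ac): 9/176·(-11/54) + 29/144·39/58 = 1/8 ✓
b·Ac²: 9/176·11/45 + 29/144·51/145 = 1/12 ✓
b·A²c: 29/144·6/29 = 1/24 ✓; 4 stages ⇒ order 4.

4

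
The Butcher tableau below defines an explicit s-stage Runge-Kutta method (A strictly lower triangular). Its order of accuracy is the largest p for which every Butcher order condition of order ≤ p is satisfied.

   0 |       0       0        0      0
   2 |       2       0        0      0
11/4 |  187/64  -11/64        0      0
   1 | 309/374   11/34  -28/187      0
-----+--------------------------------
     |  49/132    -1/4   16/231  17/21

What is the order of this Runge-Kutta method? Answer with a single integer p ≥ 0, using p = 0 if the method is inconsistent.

4

b = (49/132, -1/4, 16/231, 17/21)
c = (0, 2, 11/4, 1)
Ac = (0, 0, -11/32, 4/17)
Σ b_i: 49/132·1 + (-1/4)·1 + 16/231·1 + 17/21·1 = 1 ✓
b·c: (-1/4)·2 + 16/231·11/4 + 17/21·1 = 1/2 ✓
b·c²: (-1/4)·4 + 16/231·121/16 + 17/21·1 = 1/3 ✓
b·Ac: 16/231·(-11/32) + 17/21·4/17 = 1/6 ✓
b·c³: (-1/4)·8 + 16/231·1331/64 + 17/21·1 = 1/4 ✓
b·(c∘Ac): 16/231·(-121/128) + 17/21·4/17 = 1/8 ✓
b·Ac²: 16/231·(-11/16) + 17/21·11/68 = 1/12 ✓
b·A²c: 17/21·7/136 = 1/24 ✓; 4 stages ⇒ order 4.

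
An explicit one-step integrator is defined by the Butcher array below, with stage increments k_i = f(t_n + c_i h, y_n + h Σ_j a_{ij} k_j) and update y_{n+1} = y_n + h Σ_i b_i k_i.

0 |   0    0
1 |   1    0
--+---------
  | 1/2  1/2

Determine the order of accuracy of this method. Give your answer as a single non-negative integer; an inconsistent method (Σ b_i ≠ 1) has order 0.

b = (1/2, 1/2)
c = (0, 1)
Σ b_i: 1/2·1 + 1/2·1 = 1 ✓
b·c: 1/2·1 = 1/2 ✓; 2 stages ⇒ order 2.

2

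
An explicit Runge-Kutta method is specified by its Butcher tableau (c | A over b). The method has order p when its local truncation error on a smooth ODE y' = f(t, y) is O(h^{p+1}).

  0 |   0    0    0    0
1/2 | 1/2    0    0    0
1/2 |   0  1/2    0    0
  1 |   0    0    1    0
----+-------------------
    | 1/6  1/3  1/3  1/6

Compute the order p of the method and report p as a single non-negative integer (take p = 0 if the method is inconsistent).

b = (1/6, 1/3, 1/3, 1/6)
c = (0, 1/2, 1/2, 1)
Ac = (0, 0, 1/4, 1/2)
Σ b_i: 1/6·1 + 1/3·1 + 1/3·1 + 1/6·1 = 1 ✓
b·c: 1/3·1/2 + 1/3·1/2 + 1/6·1 = 1/2 ✓
b·c²: 1/3·1/4 + 1/3·1/4 + 1/6·1 = 1/3 ✓
b·Ac: 1/3·1/4 + 1/6·1/2 = 1/6 ✓
b·c³: 1/3·1/8 + 1/3·1/8 + 1/6·1 = 1/4 ✓
b·(c∘Ac): 1/3·1/8 + 1/6·1/2 = 1/8 ✓
b·Ac²: 1/3·1/8 + 1/6·1/4 = 1/12 ✓
b·A²c: 1/6·1/4 = 1/24 ✓; 4 stages ⇒ order 4.

4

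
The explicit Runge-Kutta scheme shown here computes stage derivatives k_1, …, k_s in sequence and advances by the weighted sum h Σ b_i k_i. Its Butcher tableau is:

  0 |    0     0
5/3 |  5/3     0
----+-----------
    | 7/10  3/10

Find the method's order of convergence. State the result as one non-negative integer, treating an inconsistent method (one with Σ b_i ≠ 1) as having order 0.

b = (7/10, 3/10)
c = (0, 5/3)
Σ b_i: 7/10·1 + 3/10·1 = 1 ✓
b·c: 3/10·5/3 = 1/2 ✓; 2 stages ⇒ order 2.

2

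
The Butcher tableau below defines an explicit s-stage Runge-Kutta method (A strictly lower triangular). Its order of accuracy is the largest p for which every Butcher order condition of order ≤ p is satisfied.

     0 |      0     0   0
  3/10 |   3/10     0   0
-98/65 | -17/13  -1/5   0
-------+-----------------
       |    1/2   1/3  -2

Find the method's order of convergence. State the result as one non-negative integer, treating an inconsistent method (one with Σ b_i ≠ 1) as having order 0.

b = (1/2, 1/3, -2)
c = (0, 3/10, -98/65)
Ac = (0, 0, -3/50)
Σ b_i: 1/2·1 + 1/3·1 + (-2)·1 = -7/6 ≠ 1 ⇒ order 0.

0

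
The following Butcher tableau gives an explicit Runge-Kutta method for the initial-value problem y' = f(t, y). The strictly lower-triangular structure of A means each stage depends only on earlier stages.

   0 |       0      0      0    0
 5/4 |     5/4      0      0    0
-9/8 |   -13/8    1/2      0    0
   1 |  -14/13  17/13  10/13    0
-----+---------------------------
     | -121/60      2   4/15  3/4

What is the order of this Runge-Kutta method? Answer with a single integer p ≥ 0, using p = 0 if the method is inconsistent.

1

b = (-121/60, 2, 4/15, 3/4)
c = (0, 5/4, -9/8, 1)
Ac = (0, 0, 5/8, 10/13)
Σ b_i: (-121/60)·1 + 2·1 + 4/15·1 + 3/4·1 = 1 ✓
b·c: 2·5/4 + 4/15·(-9/8) + 3/4·1 = 59/20 ≠ 1/2 ⇒ order 1.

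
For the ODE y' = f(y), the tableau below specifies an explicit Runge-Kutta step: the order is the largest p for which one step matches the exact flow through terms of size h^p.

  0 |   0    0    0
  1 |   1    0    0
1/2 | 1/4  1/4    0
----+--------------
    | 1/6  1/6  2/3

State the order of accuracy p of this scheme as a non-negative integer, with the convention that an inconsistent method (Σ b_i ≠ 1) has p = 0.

b = (1/6, 1/6, 2/3)
c = (0, 1, 1/2)
Ac = (0, 0, 1/4)
Σ b_i: 1/6·1 + 1/6·1 + 2/3·1 = 1 ✓
b·c: 1/6·1 + 2/3·1/2 = 1/2 ✓
b·c²: 1/6·1 + 2/3·1/4 = 1/3 ✓
b·Ac: 2/3·1/4 = 1/6 ✓; 3 stages ⇒ order 3.

3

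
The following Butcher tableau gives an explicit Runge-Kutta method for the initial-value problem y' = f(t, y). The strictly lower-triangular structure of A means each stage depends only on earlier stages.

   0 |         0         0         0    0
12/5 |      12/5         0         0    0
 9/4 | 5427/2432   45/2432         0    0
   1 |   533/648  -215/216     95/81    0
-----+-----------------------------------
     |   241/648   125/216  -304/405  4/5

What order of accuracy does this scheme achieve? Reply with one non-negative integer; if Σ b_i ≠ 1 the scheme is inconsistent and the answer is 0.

b = (241/648, 125/216, -304/405, 4/5)
c = (0, 12/5, 9/4, 1)
Ac = (0, 0, 27/608, 1/4)
Σ b_i: 241/648·1 + 125/216·1 + (-304/405)·1 + 4/5·1 = 1 ✓
b·c: 125/216·12/5 + (-304/405)·9/4 + 4/5·1 = 1/2 ✓
b·c²: 125/216·144/25 + (-304/405)·81/16 + 4/5·1 = 1/3 ✓
b·Ac: (-304/405)·27/608 + 4/5·1/4 = 1/6 ✓
b·c³: 125/216·1728/125 + (-304/405)·729/64 + 4/5·1 = 1/4 ✓
b·(c∘Ac): (-304/405)·243/2432 + 4/5·1/4 = 1/8 ✓
b·Ac²: (-304/405)·81/760 + 4/5·49/240 = 1/12 ✓
b·A²c: 4/5·5/96 = 1/24 ✓; 4 stages ⇒ order 4.

4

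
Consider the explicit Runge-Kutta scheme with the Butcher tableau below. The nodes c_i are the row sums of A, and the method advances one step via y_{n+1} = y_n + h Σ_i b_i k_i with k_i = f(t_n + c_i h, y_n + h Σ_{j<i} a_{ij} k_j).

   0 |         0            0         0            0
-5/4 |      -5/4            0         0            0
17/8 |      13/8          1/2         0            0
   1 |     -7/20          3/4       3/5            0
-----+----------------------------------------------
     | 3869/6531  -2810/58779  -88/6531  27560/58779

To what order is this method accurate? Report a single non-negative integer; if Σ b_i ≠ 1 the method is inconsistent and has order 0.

3

b = (3869/6531, -2810/58779, -88/6531, 27560/58779)
c = (0, -5/4, 17/8, 1)
Ac = (0, 0, -5/8, 27/80)
Σ b_i: 3869/6531·1 + (-2810/58779)·1 + (-88/6531)·1 + 27560/58779·1 = 1 ✓
b·c: (-2810/58779)·(-5/4) + (-88/6531)·17/8 + 27560/58779·1 = 1/2 ✓
b·c²: (-2810/58779)·25/16 + (-88/6531)·289/64 + 27560/58779·1 = 1/3 ✓
b·Ac: (-88/6531)·(-5/8) + 27560/58779·27/80 = 1/6 ✓
b·c³: (-2810/58779)·(-125/64) + (-88/6531)·4913/512 + 27560/58779·1 = 180967/417984 ≠ 1/4 ⇒ order 3.
b·(c∘Ac): (-88/6531)·(-85/64) + 27560/58779·27/80 = 9203/52248 ≠ 1/8
b·Ac²: (-88/6531)·25/32 + 27560/58779·621/160 = 23633/13062 ≠ 1/12
b·A²c: 27560/58779·(-3/8) = -3445/19593 ≠ 1/24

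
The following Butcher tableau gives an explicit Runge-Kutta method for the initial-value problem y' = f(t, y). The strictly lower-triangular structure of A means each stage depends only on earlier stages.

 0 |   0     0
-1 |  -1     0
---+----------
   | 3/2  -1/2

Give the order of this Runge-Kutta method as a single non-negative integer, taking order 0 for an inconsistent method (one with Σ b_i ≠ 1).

2

b = (3/2, -1/2)
c = (0, -1)
Σ b_i: 3/2·1 + (-1/2)·1 = 1 ✓
b·c: (-1/2)·(-1) = 1/2 ✓; 2 stages ⇒ order 2.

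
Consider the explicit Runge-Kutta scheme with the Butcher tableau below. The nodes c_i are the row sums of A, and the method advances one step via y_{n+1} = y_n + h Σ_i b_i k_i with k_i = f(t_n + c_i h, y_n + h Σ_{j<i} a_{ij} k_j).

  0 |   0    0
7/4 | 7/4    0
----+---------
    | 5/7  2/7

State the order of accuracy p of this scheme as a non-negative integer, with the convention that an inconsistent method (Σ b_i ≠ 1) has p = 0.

2

b = (5/7, 2/7)
c = (0, 7/4)
Σ b_i: 5/7·1 + 2/7·1 = 1 ✓
b·c: 2/7·7/4 = 1/2 ✓; 2 stages ⇒ order 2.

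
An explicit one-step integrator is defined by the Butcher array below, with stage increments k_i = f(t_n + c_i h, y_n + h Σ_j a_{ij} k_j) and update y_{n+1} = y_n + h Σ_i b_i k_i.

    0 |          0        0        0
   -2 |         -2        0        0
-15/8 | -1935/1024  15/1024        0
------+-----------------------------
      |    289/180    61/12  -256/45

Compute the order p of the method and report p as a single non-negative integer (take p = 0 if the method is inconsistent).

b = (289/180, 61/12, -256/45)
c = (0, -2, -15/8)
Ac = (0, 0, -15/512)
Σ b_i: 289/180·1 + 61/12·1 + (-256/45)·1 = 1 ✓
b·c: 61/12·(-2) + (-256/45)·(-15/8) = 1/2 ✓
b·c²: 61/12·4 + (-256/45)·225/64 = 1/3 ✓
b·Ac: (-256/45)·(-15/512) = 1/6 ✓; 3 stages ⇒ order 3.

3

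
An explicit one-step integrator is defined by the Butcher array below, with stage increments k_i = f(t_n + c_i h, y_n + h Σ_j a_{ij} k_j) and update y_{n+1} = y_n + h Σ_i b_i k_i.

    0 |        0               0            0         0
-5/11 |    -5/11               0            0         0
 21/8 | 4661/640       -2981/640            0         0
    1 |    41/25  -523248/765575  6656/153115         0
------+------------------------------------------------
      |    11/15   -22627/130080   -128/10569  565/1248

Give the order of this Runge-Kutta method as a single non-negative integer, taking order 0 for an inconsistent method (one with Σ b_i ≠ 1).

4

b = (11/15, -22627/130080, -128/10569, 565/1248)
c = (0, -5/11, 21/8, 1)
Ac = (0, 0, 271/128, 48/113)
Σ b_i: 11/15·1 + (-22627/130080)·1 + (-128/10569)·1 + 565/1248·1 = 1 ✓
b·c: (-22627/130080)·(-5/11) + (-128/10569)·21/8 + 565/1248·1 = 1/2 ✓
b·c²: (-22627/130080)·25/121 + (-128/10569)·441/64 + 565/1248·1 = 1/3 ✓
b·Ac: (-128/10569)·271/128 + 565/1248·48/113 = 1/6 ✓
b·c³: (-22627/130080)·(-125/1331) + (-128/10569)·9261/512 + 565/1248·1 = 1/4 ✓
b·(c∘Ac): (-128/10569)·5691/1024 + 565/1248·48/113 = 1/8 ✓
b·Ac²: (-128/10569)·(-1355/1408) + 565/1248·984/6215 = 1/12 ✓
b·A²c: 565/1248·52/565 = 1/24 ✓; 4 stages ⇒ order 4.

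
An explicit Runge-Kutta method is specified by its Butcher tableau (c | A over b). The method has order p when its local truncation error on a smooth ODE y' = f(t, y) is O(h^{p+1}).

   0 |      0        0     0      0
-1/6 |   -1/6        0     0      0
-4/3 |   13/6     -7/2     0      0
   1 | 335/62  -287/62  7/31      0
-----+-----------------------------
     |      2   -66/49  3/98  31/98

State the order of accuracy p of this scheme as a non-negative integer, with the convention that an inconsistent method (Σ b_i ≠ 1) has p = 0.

b = (2, -66/49, 3/98, 31/98)
c = (0, -1/6, -4/3, 1)
Ac = (0, 0, 7/12, 175/372)
Σ b_i: 2·1 + (-66/49)·1 + 3/98·1 + 31/98·1 = 1 ✓
b·c: (-66/49)·(-1/6) + 3/98·(-4/3) + 31/98·1 = 1/2 ✓
b·c²: (-66/49)·1/36 + 3/98·16/9 + 31/98·1 = 1/3 ✓
b·Ac: 3/98·7/12 + 31/98·175/372 = 1/6 ✓
b·c³: (-66/49)·(-1/216) + 3/98·(-64/27) + 31/98·1 = 1/4 ✓
b·(c∘Ac): 3/98·(-7/9) + 31/98·175/372 = 1/8 ✓
b·Ac²: 3/98·(-7/72) + 31/98·203/744 = 1/12 ✓
b·A²c: 31/98·49/372 = 1/24 ✓; 4 stages ⇒ order 4.

4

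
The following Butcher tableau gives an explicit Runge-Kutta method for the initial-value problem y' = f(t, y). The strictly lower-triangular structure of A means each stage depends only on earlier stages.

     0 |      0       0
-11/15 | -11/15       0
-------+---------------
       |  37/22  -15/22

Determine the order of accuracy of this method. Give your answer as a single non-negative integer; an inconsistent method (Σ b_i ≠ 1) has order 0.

2

b = (37/22, -15/22)
c = (0, -11/15)
Σ b_i: 37/22·1 + (-15/22)·1 = 1 ✓
b·c: (-15/22)·(-11/15) = 1/2 ✓; 2 stages ⇒ order 2.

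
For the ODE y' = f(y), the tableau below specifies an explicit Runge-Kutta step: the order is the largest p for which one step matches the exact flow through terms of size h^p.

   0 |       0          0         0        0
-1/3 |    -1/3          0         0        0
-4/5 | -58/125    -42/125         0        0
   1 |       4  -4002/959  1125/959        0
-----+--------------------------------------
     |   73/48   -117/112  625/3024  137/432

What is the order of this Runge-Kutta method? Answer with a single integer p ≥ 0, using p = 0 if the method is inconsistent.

4

b = (73/48, -117/112, 625/3024, 137/432)
c = (0, -1/3, -4/5, 1)
Ac = (0, 0, 14/125, 62/137)
Σ b_i: 73/48·1 + (-117/112)·1 + 625/3024·1 + 137/432·1 = 1 ✓
b·c: (-117/112)·(-1/3) + 625/3024·(-4/5) + 137/432·1 = 1/2 ✓
b·c²: (-117/112)·1/9 + 625/3024·16/25 + 137/432·1 = 1/3 ✓
b·Ac: 625/3024·14/125 + 137/432·62/137 = 1/6 ✓
b·c³: (-117/112)·(-1/27) + 625/3024·(-64/125) + 137/432·1 = 1/4 ✓
b·(c∘Ac): 625/3024·(-56/625) + 137/432·62/137 = 1/8 ✓
b·Ac²: 625/3024·(-14/375) + 137/432·118/411 = 1/12 ✓
b·A²c: 137/432·18/137 = 1/24 ✓; 4 stages ⇒ order 4.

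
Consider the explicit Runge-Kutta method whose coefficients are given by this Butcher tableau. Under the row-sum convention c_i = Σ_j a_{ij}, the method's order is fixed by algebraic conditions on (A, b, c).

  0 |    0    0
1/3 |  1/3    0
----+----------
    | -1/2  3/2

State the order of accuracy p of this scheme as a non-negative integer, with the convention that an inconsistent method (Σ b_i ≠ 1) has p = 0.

2

b = (-1/2, 3/2)
c = (0, 1/3)
Σ b_i: (-1/2)·1 + 3/2·1 = 1 ✓
b·c: 3/2·1/3 = 1/2 ✓; 2 stages ⇒ order 2.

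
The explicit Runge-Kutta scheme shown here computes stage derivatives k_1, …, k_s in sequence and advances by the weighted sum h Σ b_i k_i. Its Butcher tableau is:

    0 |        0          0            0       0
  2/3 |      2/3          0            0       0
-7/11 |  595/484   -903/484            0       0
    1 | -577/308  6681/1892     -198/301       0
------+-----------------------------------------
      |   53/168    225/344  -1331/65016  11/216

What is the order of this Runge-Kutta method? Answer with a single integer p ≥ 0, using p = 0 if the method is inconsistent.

b = (53/168, 225/344, -1331/65016, 11/216)
c = (0, 2/3, -7/11, 1)
Ac = (0, 0, -301/242, 61/22)
Σ b_i: 53/168·1 + 225/344·1 + (-1331/65016)·1 + 11/216·1 = 1 ✓
b·c: 225/344·2/3 + (-1331/65016)·(-7/11) + 11/216·1 = 1/2 ✓
b·c²: 225/344·4/9 + (-1331/65016)·49/121 + 11/216·1 = 1/3 ✓
b·Ac: (-1331/65016)·(-301/242) + 11/216·61/22 = 1/6 ✓
b·c³: 225/344·8/27 + (-1331/65016)·(-343/1331) + 11/216·1 = 1/4 ✓
b·(c∘Ac): (-1331/65016)·2107/2662 + 11/216·61/22 = 1/8 ✓
b·Ac²: (-1331/65016)·(-301/363) + 11/216·43/33 = 1/12 ✓
b·A²c: 11/216·9/11 = 1/24 ✓; 4 stages ⇒ order 4.

4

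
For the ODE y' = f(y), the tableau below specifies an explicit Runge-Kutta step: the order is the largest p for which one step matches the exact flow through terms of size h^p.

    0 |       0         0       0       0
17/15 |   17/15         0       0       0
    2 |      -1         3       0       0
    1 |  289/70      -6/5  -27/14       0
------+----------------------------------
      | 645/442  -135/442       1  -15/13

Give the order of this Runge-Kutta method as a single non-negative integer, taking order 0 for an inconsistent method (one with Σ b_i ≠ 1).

2

b = (645/442, -135/442, 1, -15/13)
c = (0, 17/15, 2, 1)
Ac = (0, 0, 17/5, -913/175)
Σ b_i: 645/442·1 + (-135/442)·1 + 1·1 + (-15/13)·1 = 1 ✓
b·c: (-135/442)·17/15 + 1·2 + (-15/13)·1 = 1/2 ✓
b·c²: (-135/442)·289/225 + 1·4 + (-15/13)·1 = 319/130 ≠ 1/3 ⇒ order 2.
b·Ac: 1·17/5 + (-15/13)·(-913/175) = 4286/455 ≠ 1/6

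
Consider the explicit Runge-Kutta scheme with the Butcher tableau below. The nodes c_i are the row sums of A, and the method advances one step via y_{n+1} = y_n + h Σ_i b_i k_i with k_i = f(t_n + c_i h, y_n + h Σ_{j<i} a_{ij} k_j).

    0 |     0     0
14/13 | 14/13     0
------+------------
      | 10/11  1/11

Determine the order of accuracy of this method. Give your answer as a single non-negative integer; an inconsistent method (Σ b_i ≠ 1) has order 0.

b = (10/11, 1/11)
c = (0, 14/13)
Σ b_i: 10/11·1 + 1/11·1 = 1 ✓
b·c: 1/11·14/13 = 14/143 ≠ 1/2 ⇒ order 1.

1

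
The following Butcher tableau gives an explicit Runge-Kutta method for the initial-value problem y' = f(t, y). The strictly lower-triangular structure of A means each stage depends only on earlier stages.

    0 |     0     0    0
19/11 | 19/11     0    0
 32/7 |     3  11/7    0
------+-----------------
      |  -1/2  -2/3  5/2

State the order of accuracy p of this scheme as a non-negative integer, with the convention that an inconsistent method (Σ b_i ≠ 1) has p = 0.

0

b = (-1/2, -2/3, 5/2)
c = (0, 19/11, 32/7)
Ac = (0, 0, 19/7)
Σ b_i: (-1/2)·1 + (-2/3)·1 + 5/2·1 = 4/3 ≠ 1 ⇒ order 0.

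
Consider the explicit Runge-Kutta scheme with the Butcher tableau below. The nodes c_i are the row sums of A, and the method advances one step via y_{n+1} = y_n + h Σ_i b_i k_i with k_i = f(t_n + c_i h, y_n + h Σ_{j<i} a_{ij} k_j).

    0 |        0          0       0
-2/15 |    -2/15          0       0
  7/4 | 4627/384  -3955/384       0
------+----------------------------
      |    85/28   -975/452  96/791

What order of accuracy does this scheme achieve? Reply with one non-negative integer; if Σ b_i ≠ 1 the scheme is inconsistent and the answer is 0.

3

b = (85/28, -975/452, 96/791)
c = (0, -2/15, 7/4)
Ac = (0, 0, 791/576)
Σ b_i: 85/28·1 + (-975/452)·1 + 96/791·1 = 1 ✓
b·c: (-975/452)·(-2/15) + 96/791·7/4 = 1/2 ✓
b·c²: (-975/452)·4/225 + 96/791·49/16 = 1/3 ✓
b·Ac: 96/791·791/576 = 1/6 ✓; 3 stages ⇒ order 3.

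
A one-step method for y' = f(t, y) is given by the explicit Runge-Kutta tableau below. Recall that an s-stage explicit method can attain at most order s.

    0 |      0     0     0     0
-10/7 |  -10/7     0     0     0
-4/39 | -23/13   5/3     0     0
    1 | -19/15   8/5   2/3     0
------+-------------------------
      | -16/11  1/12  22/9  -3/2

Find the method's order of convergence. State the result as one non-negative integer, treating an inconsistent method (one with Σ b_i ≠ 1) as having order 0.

b = (-16/11, 1/12, 22/9, -3/2)
c = (0, -10/7, -4/39, 1)
Ac = (0, 0, -50/21, -1928/819)
Σ b_i: (-16/11)·1 + 1/12·1 + 22/9·1 + (-3/2)·1 = -169/396 ≠ 1 ⇒ order 0.

0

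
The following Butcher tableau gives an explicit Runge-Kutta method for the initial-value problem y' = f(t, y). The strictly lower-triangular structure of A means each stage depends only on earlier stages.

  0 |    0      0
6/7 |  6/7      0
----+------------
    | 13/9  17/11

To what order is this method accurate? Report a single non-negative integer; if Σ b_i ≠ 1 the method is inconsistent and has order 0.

0

b = (13/9, 17/11)
c = (0, 6/7)
Σ b_i: 13/9·1 + 17/11·1 = 296/99 ≠ 1 ⇒ order 0.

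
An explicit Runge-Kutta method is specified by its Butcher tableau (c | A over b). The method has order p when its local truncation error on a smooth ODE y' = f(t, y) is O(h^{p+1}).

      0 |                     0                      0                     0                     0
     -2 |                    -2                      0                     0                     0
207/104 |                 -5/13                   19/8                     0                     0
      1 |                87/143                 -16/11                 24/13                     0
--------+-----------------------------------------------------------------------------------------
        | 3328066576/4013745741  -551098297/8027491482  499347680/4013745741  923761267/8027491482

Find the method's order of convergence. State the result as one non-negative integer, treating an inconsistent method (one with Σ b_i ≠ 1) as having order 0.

b = (3328066576/4013745741, -551098297/8027491482, 499347680/4013745741, 923761267/8027491482)
c = (0, -2, 207/104, 1)
Ac = (0, 0, -19/4, 12239/1859)
Σ b_i: 3328066576/4013745741·1 + (-551098297/8027491482)·1 + 499347680/4013745741·1 + 923761267/8027491482·1 = 1 ✓
b·c: (-551098297/8027491482)·(-2) + 499347680/4013745741·207/104 + 923761267/8027491482·1 = 1/2 ✓
b·c²: (-551098297/8027491482)·4 + 499347680/4013745741·42849/10816 + 923761267/8027491482·1 = 1/3 ✓
b·Ac: 499347680/4013745741·(-19/4) + 923761267/8027491482·12239/1859 = 1/6 ✓
b·c³: (-551098297/8027491482)·(-8) + 499347680/4013745741·8869743/1124864 + 923761267/8027491482·1 = 457857558259/278286371376 ≠ 1/4 ⇒ order 3.
b·(c∘Ac): 499347680/4013745741·(-3933/416) + 923761267/8027491482·12239/1859 = -3360274223/8027491482 ≠ 1/8
b·Ac²: 499347680/4013745741·19/2 + 923761267/8027491482·289153/193336 = 376798300123/278286371376 ≠ 1/12
b·A²c: 923761267/8027491482·(-114/13) = -1350112621/1337915247 ≠ 1/24

3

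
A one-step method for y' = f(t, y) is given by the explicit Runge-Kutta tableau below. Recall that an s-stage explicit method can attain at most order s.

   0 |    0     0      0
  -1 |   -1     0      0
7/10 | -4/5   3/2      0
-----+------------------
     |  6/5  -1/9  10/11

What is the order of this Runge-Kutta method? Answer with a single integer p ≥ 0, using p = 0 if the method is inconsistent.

0

b = (6/5, -1/9, 10/11)
c = (0, -1, 7/10)
Ac = (0, 0, -3/2)
Σ b_i: 6/5·1 + (-1/9)·1 + 10/11·1 = 989/495 ≠ 1 ⇒ order 0.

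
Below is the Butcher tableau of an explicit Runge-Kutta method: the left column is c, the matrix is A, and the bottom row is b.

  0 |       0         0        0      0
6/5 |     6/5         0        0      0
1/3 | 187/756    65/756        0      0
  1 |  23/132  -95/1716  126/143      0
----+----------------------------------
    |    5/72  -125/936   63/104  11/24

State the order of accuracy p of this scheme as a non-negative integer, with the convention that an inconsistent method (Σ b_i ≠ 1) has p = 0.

b = (5/72, -125/936, 63/104, 11/24)
c = (0, 6/5, 1/3, 1)
Ac = (0, 0, 13/126, 5/22)
Σ b_i: 5/72·1 + (-125/936)·1 + 63/104·1 + 11/24·1 = 1 ✓
b·c: (-125/936)·6/5 + 63/104·1/3 + 11/24·1 = 1/2 ✓
b·c²: (-125/936)·36/25 + 63/104·1/9 + 11/24·1 = 1/3 ✓
b·Ac: 63/104·13/126 + 11/24·5/22 = 1/6 ✓
b·c³: (-125/936)·216/125 + 63/104·1/27 + 11/24·1 = 1/4 ✓
b·(c∘Ac): 63/104·13/378 + 11/24·5/22 = 1/8 ✓
b·Ac²: 63/104·13/105 + 11/24·1/55 = 1/12 ✓
b·A²c: 11/24·1/11 = 1/24 ✓; 4 stages ⇒ order 4.

4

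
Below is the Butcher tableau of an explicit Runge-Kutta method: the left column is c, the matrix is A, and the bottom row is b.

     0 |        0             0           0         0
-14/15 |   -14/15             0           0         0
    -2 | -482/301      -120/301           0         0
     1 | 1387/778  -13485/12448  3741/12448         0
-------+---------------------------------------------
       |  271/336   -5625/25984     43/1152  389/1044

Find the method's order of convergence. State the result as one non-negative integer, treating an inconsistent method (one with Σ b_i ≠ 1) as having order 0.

b = (271/336, -5625/25984, 43/1152, 389/1044)
c = (0, -14/15, -2, 1)
Ac = (0, 0, 16/43, 319/778)
Σ b_i: 271/336·1 + (-5625/25984)·1 + 43/1152·1 + 389/1044·1 = 1 ✓
b·c: (-5625/25984)·(-14/15) + 43/1152·(-2) + 389/1044·1 = 1/2 ✓
b·c²: (-5625/25984)·196/225 + 43/1152·4 + 389/1044·1 = 1/3 ✓
b·Ac: 43/1152·16/43 + 389/1044·319/778 = 1/6 ✓
b·c³: (-5625/25984)·(-2744/3375) + 43/1152·(-8) + 389/1044·1 = 1/4 ✓
b·(c∘Ac): 43/1152·(-32/43) + 389/1044·319/778 = 1/8 ✓
b·Ac²: 43/1152·(-224/645) + 389/1044·1508/5835 = 1/12 ✓
b·A²c: 389/1044·87/778 = 1/24 ✓; 4 stages ⇒ order 4.

4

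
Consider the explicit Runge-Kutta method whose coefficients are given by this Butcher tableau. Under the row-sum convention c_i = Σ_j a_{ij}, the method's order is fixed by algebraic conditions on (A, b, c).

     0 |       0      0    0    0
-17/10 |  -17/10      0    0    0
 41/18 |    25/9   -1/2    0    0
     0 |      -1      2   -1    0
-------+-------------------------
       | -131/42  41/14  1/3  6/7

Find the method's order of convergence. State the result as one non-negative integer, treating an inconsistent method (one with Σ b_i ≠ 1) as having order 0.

b = (-131/42, 41/14, 1/3, 6/7)
c = (0, -17/10, 41/18, 0)
Ac = (0, 0, 17/20, -511/90)
Σ b_i: (-131/42)·1 + 41/14·1 + 1/3·1 + 6/7·1 = 1 ✓
b·c: 41/14·(-17/10) + 1/3·41/18 = -15949/3780 ≠ 1/2 ⇒ order 1.

1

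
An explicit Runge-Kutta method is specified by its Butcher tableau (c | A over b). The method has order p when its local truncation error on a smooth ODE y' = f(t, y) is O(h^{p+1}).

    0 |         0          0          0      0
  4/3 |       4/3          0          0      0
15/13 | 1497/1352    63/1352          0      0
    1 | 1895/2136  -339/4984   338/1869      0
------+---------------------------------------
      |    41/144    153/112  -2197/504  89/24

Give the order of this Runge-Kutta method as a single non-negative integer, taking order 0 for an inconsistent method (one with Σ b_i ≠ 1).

4

b = (41/144, 153/112, -2197/504, 89/24)
c = (0, 4/3, 15/13, 1)
Ac = (0, 0, 21/338, 21/178)
Σ b_i: 41/144·1 + 153/112·1 + (-2197/504)·1 + 89/24·1 = 1 ✓
b·c: 153/112·4/3 + (-2197/504)·15/13 + 89/24·1 = 1/2 ✓
b·c²: 153/112·16/9 + (-2197/504)·225/169 + 89/24·1 = 1/3 ✓
b·Ac: (-2197/504)·21/338 + 89/24·21/178 = 1/6 ✓
b·c³: 153/112·64/27 + (-2197/504)·3375/2197 + 89/24·1 = 1/4 ✓
b·(c∘Ac): (-2197/504)·315/4394 + 89/24·21/178 = 1/8 ✓
b·Ac²: (-2197/504)·14/169 + 89/24·32/267 = 1/12 ✓
b·A²c: 89/24·1/89 = 1/24 ✓; 4 stages ⇒ order 4.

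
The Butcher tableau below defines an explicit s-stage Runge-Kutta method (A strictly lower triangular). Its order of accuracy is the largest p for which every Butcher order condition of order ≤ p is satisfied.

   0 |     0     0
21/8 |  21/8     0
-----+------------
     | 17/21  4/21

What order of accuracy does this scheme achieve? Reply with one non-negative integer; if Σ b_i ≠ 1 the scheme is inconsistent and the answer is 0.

b = (17/21, 4/21)
c = (0, 21/8)
Σ b_i: 17/21·1 + 4/21·1 = 1 ✓
b·c: 4/21·21/8 = 1/2 ✓; 2 stages ⇒ order 2.

2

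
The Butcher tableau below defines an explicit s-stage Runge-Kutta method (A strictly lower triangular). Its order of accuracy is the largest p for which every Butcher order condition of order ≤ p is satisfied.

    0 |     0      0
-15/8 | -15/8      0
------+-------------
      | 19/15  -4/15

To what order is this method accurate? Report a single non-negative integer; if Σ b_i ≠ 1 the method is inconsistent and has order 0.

b = (19/15, -4/15)
c = (0, -15/8)
Σ b_i: 19/15·1 + (-4/15)·1 = 1 ✓
b·c: (-4/15)·(-15/8) = 1/2 ✓; 2 stages ⇒ order 2.

2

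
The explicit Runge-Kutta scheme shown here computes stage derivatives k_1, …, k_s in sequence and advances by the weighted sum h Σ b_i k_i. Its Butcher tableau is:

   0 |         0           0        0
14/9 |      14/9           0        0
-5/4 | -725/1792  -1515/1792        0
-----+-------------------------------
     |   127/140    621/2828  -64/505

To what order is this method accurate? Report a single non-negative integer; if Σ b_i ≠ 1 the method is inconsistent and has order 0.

b = (127/140, 621/2828, -64/505)
c = (0, 14/9, -5/4)
Ac = (0, 0, -505/384)
Σ b_i: 127/140·1 + 621/2828·1 + (-64/505)·1 = 1 ✓
b·c: 621/2828·14/9 + (-64/505)·(-5/4) = 1/2 ✓
b·c²: 621/2828·196/81 + (-64/505)·25/16 = 1/3 ✓
b·Ac: (-64/505)·(-505/384) = 1/6 ✓; 3 stages ⇒ order 3.

3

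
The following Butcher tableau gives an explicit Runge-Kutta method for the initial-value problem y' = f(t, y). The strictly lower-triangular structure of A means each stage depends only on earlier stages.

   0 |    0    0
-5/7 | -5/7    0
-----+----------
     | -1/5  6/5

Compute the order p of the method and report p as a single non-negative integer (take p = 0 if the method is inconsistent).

b = (-1/5, 6/5)
c = (0, -5/7)
Σ b_i: (-1/5)·1 + 6/5·1 = 1 ✓
b·c: 6/5·(-5/7) = -6/7 ≠ 1/2 ⇒ order 1.

1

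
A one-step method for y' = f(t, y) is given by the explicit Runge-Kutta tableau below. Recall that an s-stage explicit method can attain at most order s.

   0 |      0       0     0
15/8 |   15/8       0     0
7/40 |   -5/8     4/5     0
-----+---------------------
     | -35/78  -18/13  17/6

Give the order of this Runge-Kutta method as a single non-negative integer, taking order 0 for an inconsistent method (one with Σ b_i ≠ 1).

1

b = (-35/78, -18/13, 17/6)
c = (0, 15/8, 7/40)
Ac = (0, 0, 3/2)
Σ b_i: (-35/78)·1 + (-18/13)·1 + 17/6·1 = 1 ✓
b·c: (-18/13)·15/8 + 17/6·7/40 = -6553/3120 ≠ 1/2 ⇒ order 1.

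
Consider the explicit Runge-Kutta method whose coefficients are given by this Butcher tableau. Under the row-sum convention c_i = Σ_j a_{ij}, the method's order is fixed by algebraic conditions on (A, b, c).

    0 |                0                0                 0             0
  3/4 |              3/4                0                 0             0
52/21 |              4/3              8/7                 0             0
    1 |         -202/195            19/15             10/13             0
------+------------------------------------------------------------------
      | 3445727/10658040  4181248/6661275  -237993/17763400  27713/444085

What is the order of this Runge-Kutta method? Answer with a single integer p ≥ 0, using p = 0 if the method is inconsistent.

b = (3445727/10658040, 4181248/6661275, -237993/17763400, 27713/444085)
c = (0, 3/4, 52/21, 1)
Ac = (0, 0, 6/7, 1199/420)
Σ b_i: 3445727/10658040·1 + 4181248/6661275·1 + (-237993/17763400)·1 + 27713/444085·1 = 1 ✓
b·c: 4181248/6661275·3/4 + (-237993/17763400)·52/21 + 27713/444085·1 = 1/2 ✓
b·c²: 4181248/6661275·9/16 + (-237993/17763400)·2704/441 + 27713/444085·1 = 1/3 ✓
b·Ac: (-237993/17763400)·6/7 + 27713/444085·1199/420 = 1/6 ✓
b·c³: 4181248/6661275·27/64 + (-237993/17763400)·140608/9261 + 27713/444085·1 = 3463459/27977355 ≠ 1/4 ⇒ order 3.
b·(c∘Ac): (-237993/17763400)·104/49 + 27713/444085·1199/420 = 3989149/26645100 ≠ 1/8
b·Ac²: (-237993/17763400)·9/14 + 27713/444085·191537/35280 = 14780351/44763768 ≠ 1/12
b·A²c: 27713/444085·60/91 = 47508/1154621 ≠ 1/24

3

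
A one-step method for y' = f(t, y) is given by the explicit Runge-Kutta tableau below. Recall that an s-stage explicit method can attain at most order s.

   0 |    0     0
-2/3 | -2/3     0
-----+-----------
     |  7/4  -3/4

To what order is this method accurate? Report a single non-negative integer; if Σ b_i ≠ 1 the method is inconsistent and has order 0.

2

b = (7/4, -3/4)
c = (0, -2/3)
Σ b_i: 7/4·1 + (-3/4)·1 = 1 ✓
b·c: (-3/4)·(-2/3) = 1/2 ✓; 2 stages ⇒ order 2.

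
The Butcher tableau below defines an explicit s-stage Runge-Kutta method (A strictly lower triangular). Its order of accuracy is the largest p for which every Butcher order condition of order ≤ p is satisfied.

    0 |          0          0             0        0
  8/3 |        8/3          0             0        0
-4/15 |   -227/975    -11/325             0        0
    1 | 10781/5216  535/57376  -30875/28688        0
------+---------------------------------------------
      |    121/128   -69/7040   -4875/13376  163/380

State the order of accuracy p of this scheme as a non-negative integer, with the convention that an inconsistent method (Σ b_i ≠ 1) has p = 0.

b = (121/128, -69/7040, -4875/13376, 163/380)
c = (0, 8/3, -4/15, 1)
Ac = (0, 0, -88/975, 305/978)
Σ b_i: 121/128·1 + (-69/7040)·1 + (-4875/13376)·1 + 163/380·1 = 1 ✓
b·c: (-69/7040)·8/3 + (-4875/13376)·(-4/15) + 163/380·1 = 1/2 ✓
b·c²: (-69/7040)·64/9 + (-4875/13376)·16/225 + 163/380·1 = 1/3 ✓
b·Ac: (-4875/13376)·(-88/975) + 163/380·305/978 = 1/6 ✓
b·c³: (-69/7040)·512/27 + (-4875/13376)·(-64/3375) + 163/380·1 = 1/4 ✓
b·(c∘Ac): (-4875/13376)·352/14625 + 163/380·305/978 = 1/8 ✓
b·Ac²: (-4875/13376)·(-704/2925) + 163/380·(-5/489) = 1/12 ✓
b·A²c: 163/380·95/978 = 1/24 ✓; 4 stages ⇒ order 4.

4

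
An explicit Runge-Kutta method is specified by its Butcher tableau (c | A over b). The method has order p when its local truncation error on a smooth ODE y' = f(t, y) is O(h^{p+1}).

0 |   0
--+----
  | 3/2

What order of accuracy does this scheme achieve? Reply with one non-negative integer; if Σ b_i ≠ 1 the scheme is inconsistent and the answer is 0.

b = (3/2)
c = (0)
Σ b_i: 3/2·1 = 3/2 ≠ 1 ⇒ order 0.

0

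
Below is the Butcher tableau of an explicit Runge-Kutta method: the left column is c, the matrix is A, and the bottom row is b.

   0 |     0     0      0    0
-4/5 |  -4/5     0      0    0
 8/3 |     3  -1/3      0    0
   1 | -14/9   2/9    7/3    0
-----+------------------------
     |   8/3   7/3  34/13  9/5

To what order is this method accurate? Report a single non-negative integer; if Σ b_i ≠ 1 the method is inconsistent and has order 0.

b = (8/3, 7/3, 34/13, 9/5)
c = (0, -4/5, 8/3, 1)
Ac = (0, 0, 4/15, 272/45)
Σ b_i: 8/3·1 + 7/3·1 + 34/13·1 + 9/5·1 = 612/65 ≠ 1 ⇒ order 0.

0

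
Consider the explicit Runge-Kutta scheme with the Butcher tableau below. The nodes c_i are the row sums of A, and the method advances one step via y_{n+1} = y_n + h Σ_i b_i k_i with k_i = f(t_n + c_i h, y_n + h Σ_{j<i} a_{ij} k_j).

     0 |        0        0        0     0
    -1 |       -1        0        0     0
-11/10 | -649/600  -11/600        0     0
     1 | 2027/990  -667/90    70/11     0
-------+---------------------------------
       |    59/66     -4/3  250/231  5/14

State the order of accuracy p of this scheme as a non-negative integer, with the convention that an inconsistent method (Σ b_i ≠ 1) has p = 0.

4

b = (59/66, -4/3, 250/231, 5/14)
c = (0, -1, -11/10, 1)
Ac = (0, 0, 11/600, 37/90)
Σ b_i: 59/66·1 + (-4/3)·1 + 250/231·1 + 5/14·1 = 1 ✓
b·c: (-4/3)·(-1) + 250/231·(-11/10) + 5/14·1 = 1/2 ✓
b·c²: (-4/3)·1 + 250/231·121/100 + 5/14·1 = 1/3 ✓
b·Ac: 250/231·11/600 + 5/14·37/90 = 1/6 ✓
b·c³: (-4/3)·(-1) + 250/231·(-1331/1000) + 5/14·1 = 1/4 ✓
b·(c∘Ac): 250/231·(-121/6000) + 5/14·37/90 = 1/8 ✓
b·Ac²: 250/231·(-11/600) + 5/14·13/45 = 1/12 ✓
b·A²c: 5/14·7/60 = 1/24 ✓; 4 stages ⇒ order 4.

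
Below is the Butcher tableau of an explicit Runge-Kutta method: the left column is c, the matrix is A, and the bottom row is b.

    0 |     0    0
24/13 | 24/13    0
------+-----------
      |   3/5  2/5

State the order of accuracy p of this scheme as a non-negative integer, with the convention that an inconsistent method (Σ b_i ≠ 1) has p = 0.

b = (3/5, 2/5)
c = (0, 24/13)
Σ b_i: 3/5·1 + 2/5·1 = 1 ✓
b·c: 2/5·24/13 = 48/65 ≠ 1/2 ⇒ order 1.

1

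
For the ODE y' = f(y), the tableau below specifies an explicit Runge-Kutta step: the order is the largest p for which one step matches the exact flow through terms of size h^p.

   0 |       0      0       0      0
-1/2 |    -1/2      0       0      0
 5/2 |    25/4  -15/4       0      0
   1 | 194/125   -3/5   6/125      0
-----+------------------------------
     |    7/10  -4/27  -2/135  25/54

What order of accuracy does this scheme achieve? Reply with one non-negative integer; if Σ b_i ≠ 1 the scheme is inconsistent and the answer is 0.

b = (7/10, -4/27, -2/135, 25/54)
c = (0, -1/2, 5/2, 1)
Ac = (0, 0, 15/8, 21/50)
Σ b_i: 7/10·1 + (-4/27)·1 + (-2/135)·1 + 25/54·1 = 1 ✓
b·c: (-4/27)·(-1/2) + (-2/135)·5/2 + 25/54·1 = 1/2 ✓
b·c²: (-4/27)·1/4 + (-2/135)·25/4 + 25/54·1 = 1/3 ✓
b·Ac: (-2/135)·15/8 + 25/54·21/50 = 1/6 ✓
b·c³: (-4/27)·(-1/8) + (-2/135)·125/8 + 25/54·1 = 1/4 ✓
b·(c∘Ac): (-2/135)·75/16 + 25/54·21/50 = 1/8 ✓
b·Ac²: (-2/135)·(-15/16) + 25/54·3/20 = 1/12 ✓
b·A²c: 25/54·9/100 = 1/24 ✓; 4 stages ⇒ order 4.

4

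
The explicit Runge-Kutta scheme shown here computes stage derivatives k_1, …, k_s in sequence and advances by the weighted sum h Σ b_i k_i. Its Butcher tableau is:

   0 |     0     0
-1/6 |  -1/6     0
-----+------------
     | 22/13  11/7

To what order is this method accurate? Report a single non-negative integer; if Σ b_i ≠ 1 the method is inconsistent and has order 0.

0

b = (22/13, 11/7)
c = (0, -1/6)
Σ b_i: 22/13·1 + 11/7·1 = 297/91 ≠ 1 ⇒ order 0.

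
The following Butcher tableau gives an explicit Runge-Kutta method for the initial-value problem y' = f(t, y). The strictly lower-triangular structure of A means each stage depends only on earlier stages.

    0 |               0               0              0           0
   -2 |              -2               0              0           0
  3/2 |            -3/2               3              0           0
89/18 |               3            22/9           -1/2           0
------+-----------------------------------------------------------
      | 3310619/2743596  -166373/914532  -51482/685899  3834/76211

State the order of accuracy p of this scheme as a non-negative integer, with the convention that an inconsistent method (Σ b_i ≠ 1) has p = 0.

b = (3310619/2743596, -166373/914532, -51482/685899, 3834/76211)
c = (0, -2, 3/2, 89/18)
Ac = (0, 0, -6, -203/36)
Σ b_i: 3310619/2743596·1 + (-166373/914532)·1 + (-51482/685899)·1 + 3834/76211·1 = 1 ✓
b·c: (-166373/914532)·(-2) + (-51482/685899)·3/2 + 3834/76211·89/18 = 1/2 ✓
b·c²: (-166373/914532)·4 + (-51482/685899)·9/4 + 3834/76211·7921/324 = 1/3 ✓
b·Ac: (-51482/685899)·(-6) + 3834/76211·(-203/36) = 1/6 ✓
b·c³: (-166373/914532)·(-8) + (-51482/685899)·27/8 + 3834/76211·704969/5832 = 29973317/4115394 ≠ 1/4 ⇒ order 3.
b·(c∘Ac): (-51482/685899)·(-9) + 3834/76211·(-18067/648) = -664973/914532 ≠ 1/8
b·Ac²: (-51482/685899)·12 + 3834/76211·623/72 = -425615/914532 ≠ 1/12
b·A²c: 3834/76211·3 = 11502/76211 ≠ 1/24

3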